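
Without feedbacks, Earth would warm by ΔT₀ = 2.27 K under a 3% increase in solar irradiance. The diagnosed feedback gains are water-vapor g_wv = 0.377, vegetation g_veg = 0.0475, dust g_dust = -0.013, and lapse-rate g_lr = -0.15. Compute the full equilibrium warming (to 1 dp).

3.1 K

Total gain g = 0.377 + 0.0475 − 0.013 − 0.15 = 0.2615.
Amplification A = 1/(1 − 0.2615) = 1.354.
ΔT = 2.27 × 1.354 = 3.1 K.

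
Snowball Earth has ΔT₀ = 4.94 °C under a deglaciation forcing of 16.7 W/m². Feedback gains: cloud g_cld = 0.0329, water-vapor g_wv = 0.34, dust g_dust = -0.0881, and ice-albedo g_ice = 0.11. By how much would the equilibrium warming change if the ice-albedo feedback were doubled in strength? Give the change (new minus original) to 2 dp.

1.81 °C

Original: g = 0.3948, ΔT = 4.94/(1−0.3948) = 8.1626 °C.
With doubled ice-albedo: g' = 0.5048, ΔT' = 4.94/(1−0.5048) = 9.9758 °C.
Change = 9.9758 − 8.1626 = 1.81 °C.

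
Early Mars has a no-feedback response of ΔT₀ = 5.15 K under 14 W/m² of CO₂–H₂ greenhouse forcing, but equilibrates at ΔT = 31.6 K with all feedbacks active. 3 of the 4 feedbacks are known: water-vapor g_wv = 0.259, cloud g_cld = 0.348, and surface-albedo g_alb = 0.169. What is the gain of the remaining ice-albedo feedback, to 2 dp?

0.06

Amplification A = ΔT/ΔT₀ = 31.6/5.15 = 6.136.
Total gain g = 1 − 1/A = 1 − 1/6.136 = 0.837.
Known gains sum to 0.259 + 0.348 + 0.169 = 0.776.
g_ice = 0.837 − 0.776 = 0.06.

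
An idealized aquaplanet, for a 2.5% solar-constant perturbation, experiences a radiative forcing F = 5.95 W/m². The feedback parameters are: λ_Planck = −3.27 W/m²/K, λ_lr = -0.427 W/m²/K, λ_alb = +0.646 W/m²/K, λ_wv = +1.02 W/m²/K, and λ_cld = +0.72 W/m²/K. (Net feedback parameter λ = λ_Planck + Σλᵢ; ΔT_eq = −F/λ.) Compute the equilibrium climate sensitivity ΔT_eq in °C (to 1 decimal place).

4.5 °C

Net feedback parameter λ = (−3.27) + (-0.427) + (+0.646) + (+1.02) + (+0.72) = -1.311 W/m²/K.
ΔT = −F/λ = −5.95/(-1.311) = 4.5 °C.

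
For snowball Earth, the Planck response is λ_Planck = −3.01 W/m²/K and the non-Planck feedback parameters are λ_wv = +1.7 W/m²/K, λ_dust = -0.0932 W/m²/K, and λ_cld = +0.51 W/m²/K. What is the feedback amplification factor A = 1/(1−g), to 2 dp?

Convert to gains: g_wv = 1.7/3.01 = 0.5648; g_dust = -0.0932/3.01 = -0.03096; g_cld = 0.51/3.01 = 0.1694.
Total gain g = 0.70324.
A = 1/(1 − 0.70324) = 3.37.

3.37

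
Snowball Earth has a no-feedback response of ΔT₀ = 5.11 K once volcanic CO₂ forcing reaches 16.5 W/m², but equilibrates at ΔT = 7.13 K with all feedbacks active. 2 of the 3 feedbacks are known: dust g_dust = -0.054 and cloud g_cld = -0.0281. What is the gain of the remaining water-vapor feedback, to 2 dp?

Amplification A = ΔT/ΔT₀ = 7.13/5.11 = 1.395.
Total gain g = 1 − 1/A = 1 − 1/1.395 = 0.2832.
Known gains sum to -0.054 − 0.0281 = -0.0821.
g_wv = 0.2832 + 0.0821 = 0.37.

0.37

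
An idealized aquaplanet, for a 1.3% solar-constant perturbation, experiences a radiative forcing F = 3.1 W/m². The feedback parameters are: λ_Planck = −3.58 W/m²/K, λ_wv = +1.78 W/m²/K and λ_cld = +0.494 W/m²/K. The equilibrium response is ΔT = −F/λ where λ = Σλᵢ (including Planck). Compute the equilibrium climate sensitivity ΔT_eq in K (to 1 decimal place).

Net feedback parameter λ = (−3.58) + (+1.78) + (+0.494) = -1.306 W/m²/K.
ΔT = −F/λ = −3.1/(-1.306) = 2.4 K.

2.4 K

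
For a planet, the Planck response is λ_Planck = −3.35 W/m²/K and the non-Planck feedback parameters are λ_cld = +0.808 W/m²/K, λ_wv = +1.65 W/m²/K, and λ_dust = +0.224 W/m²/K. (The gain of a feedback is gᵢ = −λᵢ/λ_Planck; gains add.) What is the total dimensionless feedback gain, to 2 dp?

Convert to gains: g_cld = 0.808/3.35 = 0.2412; g_wv = 1.65/3.35 = 0.4925; g_dust = 0.224/3.35 = 0.06687.
Total gain g = 0.80057.

0.80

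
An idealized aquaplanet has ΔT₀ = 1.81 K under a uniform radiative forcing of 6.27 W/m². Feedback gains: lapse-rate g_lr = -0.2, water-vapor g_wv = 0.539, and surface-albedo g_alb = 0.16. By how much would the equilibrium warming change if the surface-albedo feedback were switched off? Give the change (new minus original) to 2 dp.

-0.87 K

Original: g = 0.499, ΔT = 1.81/(1−0.499) = 3.6128 K.
Without surface-albedo: g' = 0.339, ΔT' = 1.81/(1−0.339) = 2.7383 K.
Change = 2.7383 − 3.6128 = -0.87 K.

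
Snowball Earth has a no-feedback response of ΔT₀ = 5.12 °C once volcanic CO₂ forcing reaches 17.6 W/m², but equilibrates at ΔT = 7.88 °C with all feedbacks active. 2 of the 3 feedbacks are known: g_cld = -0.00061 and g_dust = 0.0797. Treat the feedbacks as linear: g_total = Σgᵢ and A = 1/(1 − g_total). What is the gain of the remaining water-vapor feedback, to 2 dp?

Amplification A = ΔT/ΔT₀ = 7.88/5.12 = 1.539.
Total gain g = 1 − 1/A = 1 − 1/1.539 = 0.3502.
Known gains sum to -0.00061 + 0.0797 = 0.07909.
g_wv = 0.3502 − 0.07909 = 0.27.

0.27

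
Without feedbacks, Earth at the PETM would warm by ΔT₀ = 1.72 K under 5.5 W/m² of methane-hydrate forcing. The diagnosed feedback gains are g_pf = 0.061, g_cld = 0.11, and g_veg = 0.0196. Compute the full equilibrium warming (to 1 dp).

2.1 K

Total gain g = 0.061 + 0.11 + 0.0196 = 0.1906.
Amplification A = 1/(1 − 0.1906) = 1.235.
ΔT = 1.72 × 1.235 = 2.1 K.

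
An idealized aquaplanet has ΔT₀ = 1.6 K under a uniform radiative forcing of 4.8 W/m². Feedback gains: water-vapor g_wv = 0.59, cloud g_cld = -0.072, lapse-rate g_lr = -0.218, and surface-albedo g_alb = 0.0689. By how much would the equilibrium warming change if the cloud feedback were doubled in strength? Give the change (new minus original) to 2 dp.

-0.26 K

Original: g = 0.3689, ΔT = 1.6/(1−0.3689) = 2.5353 K.
With doubled cloud: g' = 0.2969, ΔT' = 1.6/(1−0.2969) = 2.2756 K.
Change = 2.2756 − 2.5353 = -0.26 K.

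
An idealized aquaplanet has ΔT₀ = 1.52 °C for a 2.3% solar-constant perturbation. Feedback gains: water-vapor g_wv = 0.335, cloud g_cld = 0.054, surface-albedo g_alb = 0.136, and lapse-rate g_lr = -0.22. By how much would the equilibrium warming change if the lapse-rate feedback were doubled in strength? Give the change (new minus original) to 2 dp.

-0.53 °C

Original: g = 0.305, ΔT = 1.52/(1−0.305) = 2.1871 °C.
With doubled lapse-rate: g' = 0.085, ΔT' = 1.52/(1−0.085) = 1.6612 °C.
Change = 1.6612 − 2.1871 = -0.53 °C.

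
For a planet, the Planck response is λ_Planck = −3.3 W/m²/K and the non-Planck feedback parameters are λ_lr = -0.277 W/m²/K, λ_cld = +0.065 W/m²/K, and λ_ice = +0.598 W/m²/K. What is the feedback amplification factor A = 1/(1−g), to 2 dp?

Convert to gains: g_lr = -0.277/3.3 = -0.08394; g_cld = 0.065/3.3 = 0.0197; g_ice = 0.598/3.3 = 0.1812.
Total gain g = 0.11696.
A = 1/(1 − 0.11696) = 1.13.

1.13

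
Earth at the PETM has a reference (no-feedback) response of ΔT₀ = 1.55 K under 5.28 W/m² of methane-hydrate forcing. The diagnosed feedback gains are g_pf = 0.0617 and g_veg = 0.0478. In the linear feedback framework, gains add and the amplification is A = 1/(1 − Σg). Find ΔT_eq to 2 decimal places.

Total gain g = 0.0617 + 0.0478 = 0.1095.
Amplification A = 1/(1 − 0.1095) = 1.123.
ΔT = 1.55 × 1.123 = 1.74 K.

1.74 K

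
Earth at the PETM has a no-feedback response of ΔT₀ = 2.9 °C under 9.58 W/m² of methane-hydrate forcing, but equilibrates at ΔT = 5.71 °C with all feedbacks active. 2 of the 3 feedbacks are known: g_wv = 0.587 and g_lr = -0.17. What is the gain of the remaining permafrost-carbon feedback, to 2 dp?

0.08

Amplification A = ΔT/ΔT₀ = 5.71/2.9 = 1.969.
Total gain g = 1 − 1/A = 1 − 1/1.969 = 0.4921.
Known gains sum to 0.587 − 0.17 = 0.417.
g_pf = 0.4921 − 0.417 = 0.08.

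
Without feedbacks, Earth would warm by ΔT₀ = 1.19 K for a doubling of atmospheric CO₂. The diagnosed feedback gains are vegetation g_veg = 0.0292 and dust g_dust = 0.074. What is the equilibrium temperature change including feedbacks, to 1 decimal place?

Total gain g = 0.0292 + 0.074 = 0.1032.
Amplification A = 1/(1 − 0.1032) = 1.115.
ΔT = 1.19 × 1.115 = 1.3 K.

1.3 K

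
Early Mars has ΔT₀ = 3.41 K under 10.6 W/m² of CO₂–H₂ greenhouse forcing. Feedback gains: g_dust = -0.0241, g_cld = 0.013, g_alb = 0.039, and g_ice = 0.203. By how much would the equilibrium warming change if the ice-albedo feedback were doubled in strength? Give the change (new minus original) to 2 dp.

Original: g = 0.2309, ΔT = 3.41/(1−0.2309) = 4.4338 K.
With doubled ice-albedo: g' = 0.4339, ΔT' = 3.41/(1−0.4339) = 6.0237 K.
Change = 6.0237 − 4.4338 = 1.59 K.

1.59 K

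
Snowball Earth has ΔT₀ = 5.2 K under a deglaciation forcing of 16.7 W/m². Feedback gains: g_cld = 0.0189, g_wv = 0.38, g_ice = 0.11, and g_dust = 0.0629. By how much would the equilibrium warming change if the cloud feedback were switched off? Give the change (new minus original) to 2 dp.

-0.51 K

Original: g = 0.5718, ΔT = 5.2/(1−0.5718) = 12.1439 K.
Without cloud: g' = 0.5529, ΔT' = 5.2/(1−0.5529) = 11.6305 K.
Change = 11.6305 − 12.1439 = -0.51 K.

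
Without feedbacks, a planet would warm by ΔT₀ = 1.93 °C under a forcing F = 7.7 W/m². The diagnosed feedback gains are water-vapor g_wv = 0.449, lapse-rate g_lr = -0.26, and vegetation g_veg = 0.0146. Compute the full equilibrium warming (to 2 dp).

2.42 °C

Total gain g = 0.449 − 0.26 + 0.0146 = 0.2036.
Amplification A = 1/(1 − 0.2036) = 1.256.
ΔT = 1.93 × 1.256 = 2.42 °C.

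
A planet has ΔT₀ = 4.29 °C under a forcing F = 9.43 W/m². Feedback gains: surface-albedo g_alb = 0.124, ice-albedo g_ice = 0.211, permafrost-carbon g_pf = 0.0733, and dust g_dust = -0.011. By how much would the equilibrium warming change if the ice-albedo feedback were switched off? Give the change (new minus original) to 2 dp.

Original: g = 0.3973, ΔT = 4.29/(1−0.3973) = 7.1180 °C.
Without ice-albedo: g' = 0.1863, ΔT' = 4.29/(1−0.1863) = 5.2722 °C.
Change = 5.2722 − 7.1180 = -1.85 °C.

-1.85 °C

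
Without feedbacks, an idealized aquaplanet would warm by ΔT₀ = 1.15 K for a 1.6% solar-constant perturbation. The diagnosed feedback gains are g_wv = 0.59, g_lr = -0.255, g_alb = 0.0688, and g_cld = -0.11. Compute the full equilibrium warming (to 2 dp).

1.63 K

Total gain g = 0.59 − 0.255 + 0.0688 − 0.11 = 0.2938.
Amplification A = 1/(1 − 0.2938) = 1.416.
ΔT = 1.15 × 1.416 = 1.63 K.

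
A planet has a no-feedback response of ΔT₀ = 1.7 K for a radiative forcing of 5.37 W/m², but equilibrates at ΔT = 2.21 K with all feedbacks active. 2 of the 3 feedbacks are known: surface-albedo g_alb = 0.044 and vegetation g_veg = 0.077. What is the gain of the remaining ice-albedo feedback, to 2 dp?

Amplification A = ΔT/ΔT₀ = 2.21/1.7 = 1.3.
Total gain g = 1 − 1/A = 1 − 1/1.3 = 0.2308.
Known gains sum to 0.044 + 0.077 = 0.121.
g_ice = 0.2308 − 0.121 = 0.11.

0.11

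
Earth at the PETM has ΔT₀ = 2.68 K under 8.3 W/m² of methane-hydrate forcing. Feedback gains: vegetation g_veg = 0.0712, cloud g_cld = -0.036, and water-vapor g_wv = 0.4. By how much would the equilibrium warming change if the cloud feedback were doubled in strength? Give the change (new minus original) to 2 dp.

-0.28 K

Original: g = 0.4352, ΔT = 2.68/(1−0.4352) = 4.7450 K.
With doubled cloud: g' = 0.3992, ΔT' = 2.68/(1−0.3992) = 4.4607 K.
Change = 4.4607 − 4.7450 = -0.28 K.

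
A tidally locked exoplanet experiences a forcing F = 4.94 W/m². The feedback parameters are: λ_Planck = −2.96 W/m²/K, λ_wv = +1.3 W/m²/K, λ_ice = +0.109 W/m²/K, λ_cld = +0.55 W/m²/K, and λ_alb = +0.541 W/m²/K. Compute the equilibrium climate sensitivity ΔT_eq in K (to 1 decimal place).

Net feedback parameter λ = (−2.96) + (+1.3) + (+0.109) + (+0.55) + (+0.541) = -0.46 W/m²/K.
ΔT = −F/λ = −4.94/(-0.46) = 10.7 K.

10.7 K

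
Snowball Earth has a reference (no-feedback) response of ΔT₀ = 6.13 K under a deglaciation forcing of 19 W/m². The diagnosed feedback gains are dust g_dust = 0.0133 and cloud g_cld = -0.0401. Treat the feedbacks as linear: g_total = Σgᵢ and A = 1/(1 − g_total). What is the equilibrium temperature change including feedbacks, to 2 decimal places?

5.97 K

Total gain g = 0.0133 − 0.0401 = -0.0268.
Amplification A = 1/(1 + 0.0268) = 0.9739.
ΔT = 6.13 × 0.9739 = 5.97 K.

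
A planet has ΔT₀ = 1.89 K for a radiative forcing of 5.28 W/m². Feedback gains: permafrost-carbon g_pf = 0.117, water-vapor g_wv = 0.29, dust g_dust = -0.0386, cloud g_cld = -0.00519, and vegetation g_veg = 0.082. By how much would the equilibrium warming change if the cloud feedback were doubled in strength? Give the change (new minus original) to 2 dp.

-0.03 K

Original: g = 0.44521, ΔT = 1.89/(1−0.44521) = 3.4067 K.
With doubled cloud: g' = 0.44002, ΔT' = 1.89/(1−0.44002) = 3.3751 K.
Change = 3.3751 − 3.4067 = -0.03 K.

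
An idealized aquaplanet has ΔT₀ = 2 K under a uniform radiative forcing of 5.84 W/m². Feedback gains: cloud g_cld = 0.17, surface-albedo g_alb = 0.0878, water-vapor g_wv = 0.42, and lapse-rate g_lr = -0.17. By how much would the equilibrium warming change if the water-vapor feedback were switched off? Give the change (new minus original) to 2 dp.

Original: g = 0.5078, ΔT = 2/(1−0.5078) = 4.0634 K.
Without water-vapor: g' = 0.0878, ΔT' = 2/(1−0.0878) = 2.1925 K.
Change = 2.1925 − 4.0634 = -1.87 K.

-1.87 K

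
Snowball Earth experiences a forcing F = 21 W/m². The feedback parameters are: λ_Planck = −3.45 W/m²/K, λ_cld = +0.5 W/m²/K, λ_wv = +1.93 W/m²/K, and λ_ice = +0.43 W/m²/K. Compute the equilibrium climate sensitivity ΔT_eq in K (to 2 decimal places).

35.59 K

Net feedback parameter λ = (−3.45) + (+0.5) + (+1.93) + (+0.43) = -0.59 W/m²/K.
ΔT = −F/λ = −21/(-0.59) = 35.59 K.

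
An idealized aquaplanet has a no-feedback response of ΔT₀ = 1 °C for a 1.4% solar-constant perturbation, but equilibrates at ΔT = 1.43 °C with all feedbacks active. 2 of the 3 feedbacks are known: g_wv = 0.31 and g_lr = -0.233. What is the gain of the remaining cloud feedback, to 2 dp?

0.22

Amplification A = ΔT/ΔT₀ = 1.43/1 = 1.43.
Total gain g = 1 − 1/A = 1 − 1/1.43 = 0.3007.
Known gains sum to 0.31 − 0.233 = 0.077.
g_cld = 0.3007 − 0.077 = 0.22.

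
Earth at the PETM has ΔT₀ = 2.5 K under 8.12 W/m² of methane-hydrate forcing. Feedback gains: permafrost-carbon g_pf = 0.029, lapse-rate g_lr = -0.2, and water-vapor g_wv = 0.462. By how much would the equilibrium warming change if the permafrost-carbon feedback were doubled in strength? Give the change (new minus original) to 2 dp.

0.15 K

Original: g = 0.291, ΔT = 2.5/(1−0.291) = 3.5261 K.
With doubled permafrost-carbon: g' = 0.32, ΔT' = 2.5/(1−0.32) = 3.6765 K.
Change = 3.6765 − 3.5261 = 0.15 K.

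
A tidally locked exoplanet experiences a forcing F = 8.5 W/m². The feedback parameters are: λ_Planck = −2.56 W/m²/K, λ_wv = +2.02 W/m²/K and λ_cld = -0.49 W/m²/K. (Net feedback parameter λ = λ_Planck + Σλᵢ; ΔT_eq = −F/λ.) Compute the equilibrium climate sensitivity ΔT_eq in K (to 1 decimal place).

8.3 K

Net feedback parameter λ = (−2.56) + (+2.02) + (-0.49) = -1.03 W/m²/K.
ΔT = −F/λ = −8.5/(-1.03) = 8.3 K.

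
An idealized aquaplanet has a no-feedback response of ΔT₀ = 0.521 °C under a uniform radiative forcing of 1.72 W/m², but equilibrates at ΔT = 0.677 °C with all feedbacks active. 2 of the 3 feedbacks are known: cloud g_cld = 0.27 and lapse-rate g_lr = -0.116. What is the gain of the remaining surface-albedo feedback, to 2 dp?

0.08

Amplification A = ΔT/ΔT₀ = 0.677/0.521 = 1.299.
Total gain g = 1 − 1/A = 1 − 1/1.299 = 0.2302.
Known gains sum to 0.27 − 0.116 = 0.154.
g_alb = 0.2302 − 0.154 = 0.08.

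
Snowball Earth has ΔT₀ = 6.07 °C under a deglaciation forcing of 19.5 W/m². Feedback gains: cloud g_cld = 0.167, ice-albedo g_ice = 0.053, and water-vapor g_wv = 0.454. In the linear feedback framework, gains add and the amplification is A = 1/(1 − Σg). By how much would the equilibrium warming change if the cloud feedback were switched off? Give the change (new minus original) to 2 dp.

Original: g = 0.674, ΔT = 6.07/(1−0.674) = 18.6196 °C.
Without cloud: g' = 0.507, ΔT' = 6.07/(1−0.507) = 12.3124 °C.
Change = 12.3124 − 18.6196 = -6.31 °C.

-6.31 °C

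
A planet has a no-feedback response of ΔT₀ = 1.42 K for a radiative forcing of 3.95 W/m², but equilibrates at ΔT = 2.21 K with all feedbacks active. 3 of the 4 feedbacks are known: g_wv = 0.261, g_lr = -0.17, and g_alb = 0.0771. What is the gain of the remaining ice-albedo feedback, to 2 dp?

Amplification A = ΔT/ΔT₀ = 2.21/1.42 = 1.556.
Total gain g = 1 − 1/A = 1 − 1/1.556 = 0.3573.
Known gains sum to 0.261 − 0.17 + 0.0771 = 0.1681.
g_ice = 0.3573 − 0.1681 = 0.19.

0.19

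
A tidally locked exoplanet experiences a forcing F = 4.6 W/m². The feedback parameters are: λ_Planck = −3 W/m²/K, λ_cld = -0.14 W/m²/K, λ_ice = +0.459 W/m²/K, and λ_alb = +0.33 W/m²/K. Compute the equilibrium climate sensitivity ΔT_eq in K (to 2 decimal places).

Net feedback parameter λ = (−3) + (-0.14) + (+0.459) + (+0.33) = -2.351 W/m²/K.
ΔT = −F/λ = −4.6/(-2.351) = 1.96 K.

1.96 K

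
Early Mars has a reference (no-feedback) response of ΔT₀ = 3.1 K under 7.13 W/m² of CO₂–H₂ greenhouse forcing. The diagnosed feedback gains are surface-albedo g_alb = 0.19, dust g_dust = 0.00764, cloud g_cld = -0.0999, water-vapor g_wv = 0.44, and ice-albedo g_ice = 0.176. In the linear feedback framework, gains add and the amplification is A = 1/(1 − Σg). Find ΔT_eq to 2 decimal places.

Total gain g = 0.19 + 0.00764 − 0.0999 + 0.44 + 0.176 = 0.71374.
Amplification A = 1/(1 − 0.71374) = 3.493.
ΔT = 3.1 × 3.493 = 10.83 K.

10.83 K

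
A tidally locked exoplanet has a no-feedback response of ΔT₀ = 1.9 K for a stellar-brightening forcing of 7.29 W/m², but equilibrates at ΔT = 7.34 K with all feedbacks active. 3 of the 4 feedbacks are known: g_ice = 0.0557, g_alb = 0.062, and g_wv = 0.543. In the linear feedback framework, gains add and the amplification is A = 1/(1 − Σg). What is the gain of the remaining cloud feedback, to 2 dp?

0.08

Amplification A = ΔT/ΔT₀ = 7.34/1.9 = 3.863.
Total gain g = 1 − 1/A = 1 − 1/3.863 = 0.7411.
Known gains sum to 0.0557 + 0.062 + 0.543 = 0.6607.
g_cld = 0.7411 − 0.6607 = 0.08.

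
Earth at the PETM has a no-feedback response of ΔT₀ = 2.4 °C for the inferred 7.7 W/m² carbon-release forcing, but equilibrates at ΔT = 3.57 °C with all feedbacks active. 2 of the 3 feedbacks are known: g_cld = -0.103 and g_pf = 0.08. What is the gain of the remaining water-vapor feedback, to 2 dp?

0.35

Amplification A = ΔT/ΔT₀ = 3.57/2.4 = 1.488.
Total gain g = 1 − 1/A = 1 − 1/1.488 = 0.328.
Known gains sum to -0.103 + 0.08 = -0.023.
g_wv = 0.328 + 0.023 = 0.35.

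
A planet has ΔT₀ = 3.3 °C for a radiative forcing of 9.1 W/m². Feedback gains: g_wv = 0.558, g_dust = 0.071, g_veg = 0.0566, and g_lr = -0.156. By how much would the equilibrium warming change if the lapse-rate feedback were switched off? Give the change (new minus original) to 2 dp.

3.48 °C

Original: g = 0.5296, ΔT = 3.3/(1−0.5296) = 7.0153 °C.
Without lapse-rate: g' = 0.6856, ΔT' = 3.3/(1−0.6856) = 10.4962 °C.
Change = 10.4962 − 7.0153 = 3.48 °C.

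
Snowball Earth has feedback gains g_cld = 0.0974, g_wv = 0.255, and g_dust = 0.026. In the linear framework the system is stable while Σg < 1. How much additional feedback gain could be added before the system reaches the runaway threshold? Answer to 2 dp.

Current total gain = 0.0974 + 0.255 + 0.026 = 0.3784.
Margin to runaway = 1 − 0.3784 = 0.62.

0.62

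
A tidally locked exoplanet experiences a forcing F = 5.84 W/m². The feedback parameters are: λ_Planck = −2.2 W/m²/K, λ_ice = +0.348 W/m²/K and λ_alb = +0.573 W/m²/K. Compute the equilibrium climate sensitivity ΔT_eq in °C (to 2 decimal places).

4.57 °C

Net feedback parameter λ = (−2.2) + (+0.348) + (+0.573) = -1.279 W/m²/K.
ΔT = −F/λ = −5.84/(-1.279) = 4.57 °C.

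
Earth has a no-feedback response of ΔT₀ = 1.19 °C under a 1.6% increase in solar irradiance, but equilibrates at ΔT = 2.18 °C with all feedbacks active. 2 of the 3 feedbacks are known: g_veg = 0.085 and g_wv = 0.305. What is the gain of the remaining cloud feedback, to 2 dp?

Amplification A = ΔT/ΔT₀ = 2.18/1.19 = 1.832.
Total gain g = 1 − 1/A = 1 − 1/1.832 = 0.4541.
Known gains sum to 0.085 + 0.305 = 0.39.
g_cld = 0.4541 − 0.39 = 0.06.

0.06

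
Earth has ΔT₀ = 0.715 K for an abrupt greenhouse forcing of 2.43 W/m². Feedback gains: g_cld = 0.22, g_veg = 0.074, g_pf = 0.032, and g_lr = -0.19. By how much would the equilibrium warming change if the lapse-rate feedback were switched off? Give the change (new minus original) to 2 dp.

0.23 K

Original: g = 0.136, ΔT = 0.715/(1−0.136) = 0.8275 K.
Without lapse-rate: g' = 0.326, ΔT' = 0.715/(1−0.326) = 1.0608 K.
Change = 1.0608 − 0.8275 = 0.23 K.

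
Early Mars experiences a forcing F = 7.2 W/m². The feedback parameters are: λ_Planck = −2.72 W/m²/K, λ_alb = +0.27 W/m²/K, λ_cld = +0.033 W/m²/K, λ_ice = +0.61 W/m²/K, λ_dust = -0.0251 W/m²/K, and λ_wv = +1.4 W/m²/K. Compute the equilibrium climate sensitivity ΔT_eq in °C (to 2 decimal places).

16.66 °C

Net feedback parameter λ = (−2.72) + (+0.27) + (+0.033) + (+0.61) + (-0.0251) + (+1.4) = -0.4321 W/m²/K.
ΔT = −F/λ = −7.2/(-0.4321) = 16.66 °C.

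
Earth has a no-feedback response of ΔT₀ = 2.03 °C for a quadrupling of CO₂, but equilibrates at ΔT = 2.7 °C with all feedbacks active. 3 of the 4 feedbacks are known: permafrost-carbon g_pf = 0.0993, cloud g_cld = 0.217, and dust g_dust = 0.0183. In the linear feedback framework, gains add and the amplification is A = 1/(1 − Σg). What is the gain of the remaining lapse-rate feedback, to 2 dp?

Amplification A = ΔT/ΔT₀ = 2.7/2.03 = 1.33.
Total gain g = 1 − 1/A = 1 − 1/1.33 = 0.2481.
Known gains sum to 0.0993 + 0.217 + 0.0183 = 0.3346.
g_lr = 0.2481 − 0.3346 = -0.09.

-0.09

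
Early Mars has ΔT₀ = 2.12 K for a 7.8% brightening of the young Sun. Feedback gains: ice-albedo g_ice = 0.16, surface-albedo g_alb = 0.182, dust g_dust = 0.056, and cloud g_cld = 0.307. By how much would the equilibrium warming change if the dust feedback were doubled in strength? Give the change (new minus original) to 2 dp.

1.68 K

Original: g = 0.705, ΔT = 2.12/(1−0.705) = 7.1864 K.
With doubled dust: g' = 0.761, ΔT' = 2.12/(1−0.761) = 8.8703 K.
Change = 8.8703 − 7.1864 = 1.68 K.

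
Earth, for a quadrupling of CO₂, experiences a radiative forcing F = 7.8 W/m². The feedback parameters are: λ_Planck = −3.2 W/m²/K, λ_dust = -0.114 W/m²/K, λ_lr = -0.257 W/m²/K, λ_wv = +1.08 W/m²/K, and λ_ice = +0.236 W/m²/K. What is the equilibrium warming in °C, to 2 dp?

3.46 °C

Net feedback parameter λ = (−3.2) + (-0.114) + (-0.257) + (+1.08) + (+0.236) = -2.255 W/m²/K.
ΔT = −F/λ = −7.8/(-2.255) = 3.46 °C.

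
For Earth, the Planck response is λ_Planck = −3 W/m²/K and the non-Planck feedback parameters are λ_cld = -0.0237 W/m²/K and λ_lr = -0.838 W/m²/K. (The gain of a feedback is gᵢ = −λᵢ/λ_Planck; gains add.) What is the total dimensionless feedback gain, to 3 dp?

-0.287

Convert to gains: g_cld = -0.0237/3 = -0.0079; g_lr = -0.838/3 = -0.2793.
Total gain g = -0.2872.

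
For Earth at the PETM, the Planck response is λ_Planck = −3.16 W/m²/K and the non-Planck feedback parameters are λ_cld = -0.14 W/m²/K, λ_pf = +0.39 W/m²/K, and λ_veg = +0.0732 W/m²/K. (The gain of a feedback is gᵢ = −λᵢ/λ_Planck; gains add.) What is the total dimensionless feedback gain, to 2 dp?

Convert to gains: g_cld = -0.14/3.16 = -0.0443; g_pf = 0.39/3.16 = 0.1234; g_veg = 0.0732/3.16 = 0.02316.
Total gain g = 0.10226.

0.10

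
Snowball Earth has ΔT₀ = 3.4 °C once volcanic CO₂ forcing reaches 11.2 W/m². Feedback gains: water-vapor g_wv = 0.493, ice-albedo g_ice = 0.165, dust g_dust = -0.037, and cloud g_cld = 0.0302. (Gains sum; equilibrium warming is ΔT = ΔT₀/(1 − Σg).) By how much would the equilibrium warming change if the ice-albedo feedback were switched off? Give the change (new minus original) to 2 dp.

Original: g = 0.6512, ΔT = 3.4/(1−0.6512) = 9.7477 °C.
Without ice-albedo: g' = 0.4862, ΔT' = 3.4/(1−0.4862) = 6.6174 °C.
Change = 6.6174 − 9.7477 = -3.13 °C.

-3.13 °C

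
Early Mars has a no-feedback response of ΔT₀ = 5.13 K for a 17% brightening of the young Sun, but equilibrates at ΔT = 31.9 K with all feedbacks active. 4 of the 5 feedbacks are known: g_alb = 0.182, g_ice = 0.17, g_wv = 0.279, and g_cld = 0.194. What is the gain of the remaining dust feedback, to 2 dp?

Amplification A = ΔT/ΔT₀ = 31.9/5.13 = 6.218.
Total gain g = 1 − 1/A = 1 − 1/6.218 = 0.8392.
Known gains sum to 0.182 + 0.17 + 0.279 + 0.194 = 0.825.
g_dust = 0.8392 − 0.825 = 0.01.

0.01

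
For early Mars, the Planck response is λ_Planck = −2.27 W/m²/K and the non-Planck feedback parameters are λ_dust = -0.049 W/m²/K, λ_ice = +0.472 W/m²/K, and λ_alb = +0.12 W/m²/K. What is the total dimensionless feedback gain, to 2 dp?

Convert to gains: g_dust = -0.049/2.27 = -0.02159; g_ice = 0.472/2.27 = 0.2079; g_alb = 0.12/2.27 = 0.05286.
Total gain g = 0.23917.

0.24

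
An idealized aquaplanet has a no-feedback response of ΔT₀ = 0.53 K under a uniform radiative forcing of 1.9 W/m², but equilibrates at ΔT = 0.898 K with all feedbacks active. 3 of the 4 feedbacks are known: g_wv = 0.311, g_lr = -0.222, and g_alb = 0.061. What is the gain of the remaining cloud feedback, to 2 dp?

0.26

Amplification A = ΔT/ΔT₀ = 0.898/0.53 = 1.694.
Total gain g = 1 − 1/A = 1 − 1/1.694 = 0.4097.
Known gains sum to 0.311 − 0.222 + 0.061 = 0.15.
g_cld = 0.4097 − 0.15 = 0.26.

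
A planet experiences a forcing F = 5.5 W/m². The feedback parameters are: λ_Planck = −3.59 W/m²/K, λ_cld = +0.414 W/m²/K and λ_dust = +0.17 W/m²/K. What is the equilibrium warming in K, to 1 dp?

Net feedback parameter λ = (−3.59) + (+0.414) + (+0.17) = -3.006 W/m²/K.
ΔT = −F/λ = −5.5/(-3.006) = 1.8 K.

1.8 K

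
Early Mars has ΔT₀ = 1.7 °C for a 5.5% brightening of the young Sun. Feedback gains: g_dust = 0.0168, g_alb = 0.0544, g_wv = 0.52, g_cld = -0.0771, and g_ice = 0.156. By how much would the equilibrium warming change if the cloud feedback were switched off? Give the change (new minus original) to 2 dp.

1.57 °C

Original: g = 0.6701, ΔT = 1.7/(1−0.6701) = 5.1531 °C.
Without cloud: g' = 0.7472, ΔT' = 1.7/(1−0.7472) = 6.7247 °C.
Change = 6.7247 − 5.1531 = 1.57 °C.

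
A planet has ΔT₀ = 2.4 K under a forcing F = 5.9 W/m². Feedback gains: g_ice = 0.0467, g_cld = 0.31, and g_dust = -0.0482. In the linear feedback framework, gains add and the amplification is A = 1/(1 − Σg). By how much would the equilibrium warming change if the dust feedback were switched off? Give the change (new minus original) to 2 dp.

0.26 K

Original: g = 0.3085, ΔT = 2.4/(1−0.3085) = 3.4707 K.
Without dust: g' = 0.3567, ΔT' = 2.4/(1−0.3567) = 3.7308 K.
Change = 3.7308 − 3.4707 = 0.26 K.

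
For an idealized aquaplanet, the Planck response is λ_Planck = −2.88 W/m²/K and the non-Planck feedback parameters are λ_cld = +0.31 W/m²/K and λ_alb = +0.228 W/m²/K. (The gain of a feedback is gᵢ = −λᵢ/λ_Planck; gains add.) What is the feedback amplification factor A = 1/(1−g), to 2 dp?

Convert to gains: g_cld = 0.31/2.88 = 0.1076; g_alb = 0.228/2.88 = 0.07917.
Total gain g = 0.18677.
A = 1/(1 − 0.18677) = 1.23.

1.23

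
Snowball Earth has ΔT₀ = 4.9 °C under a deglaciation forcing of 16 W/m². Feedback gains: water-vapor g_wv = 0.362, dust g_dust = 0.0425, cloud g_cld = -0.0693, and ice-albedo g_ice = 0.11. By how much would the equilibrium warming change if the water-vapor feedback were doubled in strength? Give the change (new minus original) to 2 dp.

Original: g = 0.4452, ΔT = 4.9/(1−0.4452) = 8.8320 °C.
With doubled water-vapor: g' = 0.8072, ΔT' = 4.9/(1−0.8072) = 25.4149 °C.
Change = 25.4149 − 8.8320 = 16.58 °C.

16.58 °C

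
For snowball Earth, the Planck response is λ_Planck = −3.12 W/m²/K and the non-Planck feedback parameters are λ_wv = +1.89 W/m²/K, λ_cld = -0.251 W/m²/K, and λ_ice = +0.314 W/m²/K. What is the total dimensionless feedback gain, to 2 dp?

0.63

Convert to gains: g_wv = 1.89/3.12 = 0.6058; g_cld = -0.251/3.12 = -0.08045; g_ice = 0.314/3.12 = 0.1006.
Total gain g = 0.62595.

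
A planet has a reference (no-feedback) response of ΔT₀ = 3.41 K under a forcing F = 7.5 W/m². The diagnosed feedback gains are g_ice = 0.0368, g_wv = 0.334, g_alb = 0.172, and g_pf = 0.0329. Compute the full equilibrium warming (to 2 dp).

8.04 K

Total gain g = 0.0368 + 0.334 + 0.172 + 0.0329 = 0.5757.
Amplification A = 1/(1 − 0.5757) = 2.357.
ΔT = 3.41 × 2.357 = 8.04 K.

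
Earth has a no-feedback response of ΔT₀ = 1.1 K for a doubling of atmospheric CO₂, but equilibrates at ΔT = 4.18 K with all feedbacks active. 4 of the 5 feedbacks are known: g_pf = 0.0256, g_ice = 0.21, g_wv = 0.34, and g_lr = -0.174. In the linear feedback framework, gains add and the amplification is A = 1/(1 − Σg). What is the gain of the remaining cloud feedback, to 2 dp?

0.34

Amplification A = ΔT/ΔT₀ = 4.18/1.1 = 3.8.
Total gain g = 1 − 1/A = 1 − 1/3.8 = 0.7368.
Known gains sum to 0.0256 + 0.21 + 0.34 − 0.174 = 0.4016.
g_cld = 0.7368 − 0.4016 = 0.34.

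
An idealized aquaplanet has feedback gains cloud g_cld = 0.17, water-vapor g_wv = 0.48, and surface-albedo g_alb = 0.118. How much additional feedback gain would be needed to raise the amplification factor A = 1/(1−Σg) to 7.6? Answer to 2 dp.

0.10

Current total gain = 0.768.
Target gain for A = 7.6: g* = 1 − 1/7.6 = 0.8684.
Additional gain needed = 0.8684 − 0.768 = 0.10.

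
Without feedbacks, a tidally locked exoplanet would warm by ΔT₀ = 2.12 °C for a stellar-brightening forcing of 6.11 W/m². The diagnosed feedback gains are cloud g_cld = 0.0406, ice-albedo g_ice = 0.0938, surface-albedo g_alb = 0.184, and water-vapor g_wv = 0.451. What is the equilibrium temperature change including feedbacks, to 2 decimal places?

Total gain g = 0.0406 + 0.0938 + 0.184 + 0.451 = 0.7694.
Amplification A = 1/(1 − 0.7694) = 4.337.
ΔT = 2.12 × 4.337 = 9.19 °C.

9.19 °C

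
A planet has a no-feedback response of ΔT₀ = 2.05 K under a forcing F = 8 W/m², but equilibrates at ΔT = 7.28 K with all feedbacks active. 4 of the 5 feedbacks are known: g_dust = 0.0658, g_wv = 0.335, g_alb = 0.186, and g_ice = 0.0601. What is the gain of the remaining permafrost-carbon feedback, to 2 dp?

0.07

Amplification A = ΔT/ΔT₀ = 7.28/2.05 = 3.551.
Total gain g = 1 − 1/A = 1 − 1/3.551 = 0.7184.
Known gains sum to 0.0658 + 0.335 + 0.186 + 0.0601 = 0.6469.
g_pf = 0.7184 − 0.6469 = 0.07.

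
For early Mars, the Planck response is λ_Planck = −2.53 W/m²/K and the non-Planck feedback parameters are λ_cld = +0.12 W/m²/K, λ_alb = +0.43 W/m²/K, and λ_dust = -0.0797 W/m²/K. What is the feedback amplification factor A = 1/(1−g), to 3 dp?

Convert to gains: g_cld = 0.12/2.53 = 0.04743; g_alb = 0.43/2.53 = 0.17; g_dust = -0.0797/2.53 = -0.0315.
Total gain g = 0.18593.
A = 1/(1 − 0.18593) = 1.228.

1.228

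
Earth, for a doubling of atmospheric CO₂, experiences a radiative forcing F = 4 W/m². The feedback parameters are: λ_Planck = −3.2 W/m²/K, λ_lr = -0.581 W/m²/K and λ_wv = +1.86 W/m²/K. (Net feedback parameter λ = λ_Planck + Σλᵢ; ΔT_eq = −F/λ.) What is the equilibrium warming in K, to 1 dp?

2.1 K

Net feedback parameter λ = (−3.2) + (-0.581) + (+1.86) = -1.921 W/m²/K.
ΔT = −F/λ = −4/(-1.921) = 2.1 K.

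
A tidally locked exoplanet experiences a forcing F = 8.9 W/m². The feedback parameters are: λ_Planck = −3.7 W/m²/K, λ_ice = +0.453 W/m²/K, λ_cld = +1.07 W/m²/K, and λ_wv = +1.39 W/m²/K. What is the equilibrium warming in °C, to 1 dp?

Net feedback parameter λ = (−3.7) + (+0.453) + (+1.07) + (+1.39) = -0.787 W/m²/K.
ΔT = −F/λ = −8.9/(-0.787) = 11.3 °C.

11.3 °C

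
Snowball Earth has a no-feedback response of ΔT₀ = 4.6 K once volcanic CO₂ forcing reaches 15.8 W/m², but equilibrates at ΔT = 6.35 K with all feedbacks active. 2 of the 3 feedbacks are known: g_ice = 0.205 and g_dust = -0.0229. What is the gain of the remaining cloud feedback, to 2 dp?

0.09

Amplification A = ΔT/ΔT₀ = 6.35/4.6 = 1.38.
Total gain g = 1 − 1/A = 1 − 1/1.38 = 0.2754.
Known gains sum to 0.205 − 0.0229 = 0.1821.
g_cld = 0.2754 − 0.1821 = 0.09.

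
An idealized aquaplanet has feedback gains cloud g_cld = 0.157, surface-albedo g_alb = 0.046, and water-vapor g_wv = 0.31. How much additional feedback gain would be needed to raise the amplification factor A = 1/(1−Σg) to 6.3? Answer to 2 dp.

Current total gain = 0.513.
Target gain for A = 6.3: g* = 1 − 1/6.3 = 0.8413.
Additional gain needed = 0.8413 − 0.513 = 0.33.

0.33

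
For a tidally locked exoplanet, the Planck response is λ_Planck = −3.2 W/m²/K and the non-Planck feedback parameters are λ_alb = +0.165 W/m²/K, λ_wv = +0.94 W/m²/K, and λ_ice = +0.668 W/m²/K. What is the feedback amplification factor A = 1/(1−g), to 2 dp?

Convert to gains: g_alb = 0.165/3.2 = 0.05156; g_wv = 0.94/3.2 = 0.2937; g_ice = 0.668/3.2 = 0.2087.
Total gain g = 0.55396.
A = 1/(1 − 0.55396) = 2.24.

2.24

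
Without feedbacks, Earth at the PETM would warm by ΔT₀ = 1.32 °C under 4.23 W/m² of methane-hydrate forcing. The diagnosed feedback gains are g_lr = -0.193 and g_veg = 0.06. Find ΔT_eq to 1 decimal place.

Total gain g = -0.193 + 0.06 = -0.133.
Amplification A = 1/(1 + 0.133) = 0.8826.
ΔT = 1.32 × 0.8826 = 1.2 °C.

1.2 °C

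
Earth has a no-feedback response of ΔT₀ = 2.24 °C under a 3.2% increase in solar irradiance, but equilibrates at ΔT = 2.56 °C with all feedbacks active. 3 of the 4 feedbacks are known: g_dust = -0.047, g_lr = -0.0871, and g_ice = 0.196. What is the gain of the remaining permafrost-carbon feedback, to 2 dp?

Amplification A = ΔT/ΔT₀ = 2.56/2.24 = 1.143.
Total gain g = 1 − 1/A = 1 − 1/1.143 = 0.1251.
Known gains sum to -0.047 − 0.0871 + 0.196 = 0.0619.
g_pf = 0.1251 − 0.0619 = 0.06.

0.06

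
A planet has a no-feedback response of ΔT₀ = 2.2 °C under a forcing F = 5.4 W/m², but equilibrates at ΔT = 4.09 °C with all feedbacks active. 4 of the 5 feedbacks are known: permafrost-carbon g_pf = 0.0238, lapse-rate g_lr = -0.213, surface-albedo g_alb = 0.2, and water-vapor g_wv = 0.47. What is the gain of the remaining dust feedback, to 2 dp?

Amplification A = ΔT/ΔT₀ = 4.09/2.2 = 1.859.
Total gain g = 1 − 1/A = 1 − 1/1.859 = 0.4621.
Known gains sum to 0.0238 − 0.213 + 0.2 + 0.47 = 0.4808.
g_dust = 0.4621 − 0.4808 = -0.02.

-0.02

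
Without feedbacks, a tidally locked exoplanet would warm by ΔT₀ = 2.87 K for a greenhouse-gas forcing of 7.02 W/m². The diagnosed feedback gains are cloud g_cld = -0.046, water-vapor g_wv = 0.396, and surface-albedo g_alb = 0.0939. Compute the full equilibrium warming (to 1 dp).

Total gain g = -0.046 + 0.396 + 0.0939 = 0.4439.
Amplification A = 1/(1 − 0.4439) = 1.798.
ΔT = 2.87 × 1.798 = 5.2 K.

5.2 K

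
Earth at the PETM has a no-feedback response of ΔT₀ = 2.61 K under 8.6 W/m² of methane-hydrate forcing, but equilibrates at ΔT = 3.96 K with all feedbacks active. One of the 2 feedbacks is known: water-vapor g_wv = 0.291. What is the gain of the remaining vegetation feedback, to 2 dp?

Amplification A = ΔT/ΔT₀ = 3.96/2.61 = 1.517.
Total gain g = 1 − 1/A = 1 − 1/1.517 = 0.3408.
The known gain is 0.291.
g_veg = 0.3408 − 0.291 = 0.05.

0.05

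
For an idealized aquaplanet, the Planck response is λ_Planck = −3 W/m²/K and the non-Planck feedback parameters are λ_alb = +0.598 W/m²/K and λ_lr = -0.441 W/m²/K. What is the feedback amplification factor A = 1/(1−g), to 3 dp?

Convert to gains: g_alb = 0.598/3 = 0.1993; g_lr = -0.441/3 = -0.147.
Total gain g = 0.0523.
A = 1/(1 − 0.0523) = 1.055.

1.055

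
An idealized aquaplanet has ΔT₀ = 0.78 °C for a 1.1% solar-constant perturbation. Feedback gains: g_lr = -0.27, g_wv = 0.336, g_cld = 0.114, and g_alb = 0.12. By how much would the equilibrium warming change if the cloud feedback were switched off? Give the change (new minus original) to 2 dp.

-0.16 °C

Original: g = 0.3, ΔT = 0.78/(1−0.3) = 1.1143 °C.
Without cloud: g' = 0.186, ΔT' = 0.78/(1−0.186) = 0.9582 °C.
Change = 0.9582 − 1.1143 = -0.16 °C.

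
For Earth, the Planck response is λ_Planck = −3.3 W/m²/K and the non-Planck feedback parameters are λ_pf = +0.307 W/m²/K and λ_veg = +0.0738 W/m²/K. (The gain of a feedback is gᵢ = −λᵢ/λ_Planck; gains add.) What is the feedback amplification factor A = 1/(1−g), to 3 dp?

Convert to gains: g_pf = 0.307/3.3 = 0.09303; g_veg = 0.0738/3.3 = 0.02236.
Total gain g = 0.11539.
A = 1/(1 − 0.11539) = 1.130.

1.130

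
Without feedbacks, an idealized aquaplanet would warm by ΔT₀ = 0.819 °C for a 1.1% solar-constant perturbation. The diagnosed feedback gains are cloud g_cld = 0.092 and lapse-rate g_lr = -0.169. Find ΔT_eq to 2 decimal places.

0.76 °C

Total gain g = 0.092 − 0.169 = -0.077.
Amplification A = 1/(1 + 0.077) = 0.9285.
ΔT = 0.819 × 0.9285 = 0.76 °C.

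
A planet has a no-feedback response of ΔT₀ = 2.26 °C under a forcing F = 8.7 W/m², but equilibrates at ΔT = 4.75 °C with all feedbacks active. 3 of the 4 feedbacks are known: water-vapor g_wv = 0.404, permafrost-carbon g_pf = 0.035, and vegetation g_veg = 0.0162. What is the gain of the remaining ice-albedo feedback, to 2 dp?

0.07

Amplification A = ΔT/ΔT₀ = 4.75/2.26 = 2.102.
Total gain g = 1 − 1/A = 1 − 1/2.102 = 0.5243.
Known gains sum to 0.404 + 0.035 + 0.0162 = 0.4552.
g_ice = 0.5243 − 0.4552 = 0.07.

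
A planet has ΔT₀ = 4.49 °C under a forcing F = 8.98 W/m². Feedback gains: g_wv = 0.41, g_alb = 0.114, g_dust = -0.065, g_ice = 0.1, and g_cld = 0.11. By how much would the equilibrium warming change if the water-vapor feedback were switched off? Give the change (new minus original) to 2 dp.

-7.51 °C

Original: g = 0.669, ΔT = 4.49/(1−0.669) = 13.5650 °C.
Without water-vapor: g' = 0.259, ΔT' = 4.49/(1−0.259) = 6.0594 °C.
Change = 6.0594 − 13.5650 = -7.51 °C.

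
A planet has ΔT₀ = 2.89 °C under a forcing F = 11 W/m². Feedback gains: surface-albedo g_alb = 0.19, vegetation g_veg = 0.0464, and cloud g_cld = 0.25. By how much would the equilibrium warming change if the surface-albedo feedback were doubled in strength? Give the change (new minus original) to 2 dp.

3.30 °C

Original: g = 0.4864, ΔT = 2.89/(1−0.4864) = 5.6269 °C.
With doubled surface-albedo: g' = 0.6764, ΔT' = 2.89/(1−0.6764) = 8.9308 °C.
Change = 8.9308 − 5.6269 = 3.30 °C.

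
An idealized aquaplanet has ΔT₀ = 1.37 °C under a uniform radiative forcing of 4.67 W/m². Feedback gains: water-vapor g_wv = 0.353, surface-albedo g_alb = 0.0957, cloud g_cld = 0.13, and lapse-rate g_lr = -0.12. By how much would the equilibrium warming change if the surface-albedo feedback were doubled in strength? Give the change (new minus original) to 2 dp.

Original: g = 0.4587, ΔT = 1.37/(1−0.4587) = 2.5309 °C.
With doubled surface-albedo: g' = 0.5544, ΔT' = 1.37/(1−0.5544) = 3.0745 °C.
Change = 3.0745 − 2.5309 = 0.54 °C.

0.54 °C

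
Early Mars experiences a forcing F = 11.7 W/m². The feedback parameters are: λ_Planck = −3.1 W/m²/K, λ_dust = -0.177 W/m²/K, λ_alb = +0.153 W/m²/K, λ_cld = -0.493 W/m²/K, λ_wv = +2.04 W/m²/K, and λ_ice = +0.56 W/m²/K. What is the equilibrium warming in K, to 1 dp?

Net feedback parameter λ = (−3.1) + (-0.177) + (+0.153) + (-0.493) + (+2.04) + (+0.56) = -1.017 W/m²/K.
ΔT = −F/λ = −11.7/(-1.017) = 11.5 K.

11.5 K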